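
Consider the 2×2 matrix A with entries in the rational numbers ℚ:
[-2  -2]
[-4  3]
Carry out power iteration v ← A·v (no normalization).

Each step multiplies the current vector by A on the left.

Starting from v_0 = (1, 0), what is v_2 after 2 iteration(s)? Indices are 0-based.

v_2 = (12, -4)

v_0 = (1, 0).
v_1 = A·v_0 = (-2, -4).
v_2 = A·v_1 = (12, -4).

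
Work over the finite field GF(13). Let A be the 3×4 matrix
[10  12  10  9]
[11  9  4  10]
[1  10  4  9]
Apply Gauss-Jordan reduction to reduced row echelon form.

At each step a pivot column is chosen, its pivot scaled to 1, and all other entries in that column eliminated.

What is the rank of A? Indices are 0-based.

rank = 3

step 1: normalize row 0 (÷10) = (1, 9, 1, 10)
  row 1: subtract 11×row0 = (0, 1, 6, 4)
  row 2: subtract 1×row0 = (0, 1, 3, 12)
step 2: normalize row 1 (÷1) = (0, 1, 6, 4)
  row 0: subtract 9×row1 = (1, 0, 12, 0)
  row 2: subtract 1×row1 = (0, 0, 10, 8)
step 3: normalize row 2 (÷10) = (0, 0, 1, 6)
  row 0: subtract 12×row2 = (1, 0, 0, 6)
  row 1: subtract 6×row2 = (0, 1, 0, 7)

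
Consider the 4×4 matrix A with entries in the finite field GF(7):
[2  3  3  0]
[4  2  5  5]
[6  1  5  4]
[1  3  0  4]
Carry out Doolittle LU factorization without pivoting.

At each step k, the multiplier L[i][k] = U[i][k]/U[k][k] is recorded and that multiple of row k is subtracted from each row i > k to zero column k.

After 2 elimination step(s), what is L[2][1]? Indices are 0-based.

L[2][1] = 2

[col 0] pivot 2
  R1 -= 2*R0 → (0, 3, 6, 5)  (L[1][0] := 2)
  R2 -= 3*R0 → (0, 6, 3, 4)  (L[2][0] := 3)
  R3 -= 4*R0 → (0, 5, 2, 4)  (L[3][0] := 4)
[col 1] pivot 3
  R2 -= 2*R1 → (0, 0, 5, 1)  (L[2][1] := 2)
  R3 -= 4*R1 → (0, 0, 6, 5)  (L[3][1] := 4)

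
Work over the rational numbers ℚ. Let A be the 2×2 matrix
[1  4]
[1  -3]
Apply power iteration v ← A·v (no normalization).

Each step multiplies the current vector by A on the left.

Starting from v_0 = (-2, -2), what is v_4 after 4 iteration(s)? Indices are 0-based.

v_4 = (206, -298)

v_0 = (-2, -2).
v_1 = A·v_0 = (-10, 4).
v_2 = A·v_1 = (6, -22).
v_3 = A·v_2 = (-82, 72).
v_4 = A·v_3 = (206, -298).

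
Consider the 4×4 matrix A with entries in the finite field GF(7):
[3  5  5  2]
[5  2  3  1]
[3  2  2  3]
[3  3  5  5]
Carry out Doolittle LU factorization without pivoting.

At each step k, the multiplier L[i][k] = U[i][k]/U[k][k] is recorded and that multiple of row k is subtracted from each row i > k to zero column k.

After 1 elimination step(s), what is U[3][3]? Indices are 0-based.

U[3][3] = 3

k=0: U[0][0]=3
  eliminate (1,0): mult=4, new row 1: (0, 3, 4, 0); set L[1][0]=4
  eliminate (2,0): mult=1, new row 2: (0, 4, 4, 1); set L[2][0]=1
  eliminate (3,0): mult=1, new row 3: (0, 5, 0, 3); set L[3][0]=1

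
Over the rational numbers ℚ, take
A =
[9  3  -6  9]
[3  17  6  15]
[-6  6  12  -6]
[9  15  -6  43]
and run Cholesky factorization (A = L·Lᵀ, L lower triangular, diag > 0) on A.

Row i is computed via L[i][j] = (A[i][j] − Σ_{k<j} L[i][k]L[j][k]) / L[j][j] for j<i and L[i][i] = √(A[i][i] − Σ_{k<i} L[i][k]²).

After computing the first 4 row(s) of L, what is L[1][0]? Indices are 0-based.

Step 1: L[0][0] = √(9) = 3.
  L[1][0] = (3) / L[0][0] = 1.
Step 2: L[1][1] = √(16) = 4.
  L[2][0] = (-6) / L[0][0] = -2.
  L[2][1] = (8) / L[1][1] = 2.
Step 3: L[2][2] = √(4) = 2.
  L[3][0] = (9) / L[0][0] = 3.
  L[3][1] = (12) / L[1][1] = 3.
  L[3][2] = (-6) / L[2][2] = -3.
Step 4: L[3][3] = √(16) = 4.

L[1][0] = 1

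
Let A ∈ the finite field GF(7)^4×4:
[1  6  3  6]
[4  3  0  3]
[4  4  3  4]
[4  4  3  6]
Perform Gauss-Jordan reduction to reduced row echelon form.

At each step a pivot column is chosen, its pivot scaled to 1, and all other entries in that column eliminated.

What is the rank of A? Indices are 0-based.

rank = 4

[1] R0 /= 1  ⇒  (1, 6, 3, 6)
     R1 -= 4·R0  ⇒  (0, 0, 2, 0)
     R2 -= 4·R0  ⇒  (0, 1, 5, 1)
     R3 -= 4·R0  ⇒  (0, 1, 5, 3)
[2] R1 <-> R2
[2] R1 /= 1  ⇒  (0, 1, 5, 1)
     R0 -= 6·R1  ⇒  (1, 0, 1, 0)
     R3 -= 1·R1  ⇒  (0, 0, 0, 2)
[3] R2 /= 2  ⇒  (0, 0, 1, 0)
     R0 -= 1·R2  ⇒  (1, 0, 0, 0)
     R1 -= 5·R2  ⇒  (0, 1, 0, 1)
[4] R3 /= 2  ⇒  (0, 0, 0, 1)
     R1 -= 1·R3  ⇒  (0, 1, 0, 0)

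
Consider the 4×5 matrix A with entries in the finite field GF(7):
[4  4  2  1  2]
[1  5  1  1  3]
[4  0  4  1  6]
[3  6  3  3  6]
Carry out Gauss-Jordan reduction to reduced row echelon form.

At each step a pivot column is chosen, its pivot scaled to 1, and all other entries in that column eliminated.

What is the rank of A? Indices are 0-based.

pivot(0,0)=4: scale R0 → (1, 1, 4, 2, 4)
  clear (1,0): R1 −= (1)R0 → (0, 4, 4, 6, 6)
  clear (2,0): R2 −= (4)R0 → (0, 3, 2, 0, 4)
  clear (3,0): R3 −= (3)R0 → (0, 3, 5, 4, 1)
pivot(1,1)=4: scale R1 → (0, 1, 1, 5, 5)
  clear (0,1): R0 −= (1)R1 → (1, 0, 3, 4, 6)
  clear (2,1): R2 −= (3)R1 → (0, 0, 6, 6, 3)
  clear (3,1): R3 −= (3)R1 → (0, 0, 2, 3, 0)
pivot(2,2)=6: scale R2 → (0, 0, 1, 1, 4)
  clear (0,2): R0 −= (3)R2 → (1, 0, 0, 1, 1)
  clear (1,2): R1 −= (1)R2 → (0, 1, 0, 4, 1)
  clear (3,2): R3 −= (2)R2 → (0, 0, 0, 1, 6)
pivot(3,3)=1: scale R3 → (0, 0, 0, 1, 6)
  clear (0,3): R0 −= (1)R3 → (1, 0, 0, 0, 2)
  clear (1,3): R1 −= (4)R3 → (0, 1, 0, 0, 5)
  clear (2,3): R2 −= (1)R3 → (0, 0, 1, 0, 5)

rank = 4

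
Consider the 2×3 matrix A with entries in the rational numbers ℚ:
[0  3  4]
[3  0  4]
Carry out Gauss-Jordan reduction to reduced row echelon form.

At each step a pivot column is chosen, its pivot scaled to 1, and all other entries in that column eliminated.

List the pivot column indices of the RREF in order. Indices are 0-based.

pivot columns: 0, 1

pivot(0,0): swap R0↔R1
pivot(0,0)=3: scale R0 → (1, 0, 4/3)
pivot(1,1)=3: scale R1 → (0, 1, 4/3)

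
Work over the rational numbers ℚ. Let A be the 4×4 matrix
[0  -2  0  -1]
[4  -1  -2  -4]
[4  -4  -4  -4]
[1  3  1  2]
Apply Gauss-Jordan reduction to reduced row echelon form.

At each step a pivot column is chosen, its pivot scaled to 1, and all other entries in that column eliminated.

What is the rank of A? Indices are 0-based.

[1] R0 <-> R1
[1] R0 /= 4  ⇒  (1, -1/4, -1/2, -1)
     R2 -= 4·R0  ⇒  (0, -3, -2, 0)
     R3 -= 1·R0  ⇒  (0, 13/4, 3/2, 3)
[2] R1 /= -2  ⇒  (0, 1, 0, 1/2)
     R0 -= -1/4·R1  ⇒  (1, 0, -1/2, -7/8)
     R2 -= -3·R1  ⇒  (0, 0, -2, 3/2)
     R3 -= 13/4·R1  ⇒  (0, 0, 3/2, 11/8)
[3] R2 /= -2  ⇒  (0, 0, 1, -3/4)
     R0 -= -1/2·R2  ⇒  (1, 0, 0, -5/4)
     R3 -= 3/2·R2  ⇒  (0, 0, 0, 5/2)
[4] R3 /= 5/2  ⇒  (0, 0, 0, 1)
     R0 -= -5/4·R3  ⇒  (1, 0, 0, 0)
     R1 -= 1/2·R3  ⇒  (0, 1, 0, 0)
     R2 -= -3/4·R3  ⇒  (0, 0, 1, 0)

rank = 4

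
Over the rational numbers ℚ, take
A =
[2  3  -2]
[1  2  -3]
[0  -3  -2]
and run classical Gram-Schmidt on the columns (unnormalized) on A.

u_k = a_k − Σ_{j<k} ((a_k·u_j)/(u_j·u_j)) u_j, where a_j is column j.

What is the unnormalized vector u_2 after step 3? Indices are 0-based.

u_2 = (21/23, -42/23, -7/23)

Step 1: u_0 = a_0 = (2, 1, 0).
Step 2: u_1 = a_1 − (8/5)·u_0 = (-1/5, 2/5, -3).
Step 3: u_2 = a_2 − (-7/5)·u_0 − (13/23)·u_1 = (21/23, -42/23, -7/23).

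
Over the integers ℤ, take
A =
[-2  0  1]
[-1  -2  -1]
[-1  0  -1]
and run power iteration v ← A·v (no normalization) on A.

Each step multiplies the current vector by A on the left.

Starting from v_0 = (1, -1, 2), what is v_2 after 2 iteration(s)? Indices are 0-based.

v_0 = (1, -1, 2).
v_1 = A·v_0 = (0, -1, -3).
v_2 = A·v_1 = (-3, 5, 3).

v_2 = (-3, 5, 3)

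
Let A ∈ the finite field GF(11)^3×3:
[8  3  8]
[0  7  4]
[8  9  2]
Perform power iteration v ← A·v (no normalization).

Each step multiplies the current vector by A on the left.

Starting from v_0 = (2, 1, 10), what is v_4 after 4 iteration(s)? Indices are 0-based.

v_4 = (3, 6, 5)

v_0 = (2, 1, 10).
v_1 = A·v_0 = (0, 3, 1).
v_2 = A·v_1 = (6, 3, 7).
v_3 = A·v_2 = (3, 5, 1).
v_4 = A·v_3 = (3, 6, 5).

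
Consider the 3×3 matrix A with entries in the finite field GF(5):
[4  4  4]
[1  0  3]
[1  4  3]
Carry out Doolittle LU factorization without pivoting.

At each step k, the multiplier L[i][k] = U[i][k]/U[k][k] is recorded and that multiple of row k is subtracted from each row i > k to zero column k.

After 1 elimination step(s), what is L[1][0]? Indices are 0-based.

[col 0] pivot 4
  R1 -= 4*R0 → (0, 4, 2)  (L[1][0] := 4)
  R2 -= 4*R0 → (0, 3, 2)  (L[2][0] := 4)

L[1][0] = 4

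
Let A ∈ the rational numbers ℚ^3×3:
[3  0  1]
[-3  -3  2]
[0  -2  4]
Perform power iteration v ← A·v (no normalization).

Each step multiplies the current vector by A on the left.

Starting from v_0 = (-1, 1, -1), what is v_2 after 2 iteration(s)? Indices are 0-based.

v_0 = (-1, 1, -1).
v_1 = A·v_0 = (-4, -2, -6).
v_2 = A·v_1 = (-18, 6, -20).

v_2 = (-18, 6, -20)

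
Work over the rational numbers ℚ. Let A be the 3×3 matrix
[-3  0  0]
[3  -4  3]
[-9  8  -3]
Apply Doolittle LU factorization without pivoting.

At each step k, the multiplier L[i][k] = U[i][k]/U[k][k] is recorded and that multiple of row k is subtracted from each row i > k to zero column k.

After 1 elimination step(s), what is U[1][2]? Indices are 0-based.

U[1][2] = 3

Step 1: pivot at (0,0) is -3.
  row1 ← row1 − (-1)·row0  ⇒  L[1][0]=-1, U row1=(0, -4, 3)
  row2 ← row2 − (3)·row0  ⇒  L[2][0]=3, U row2=(0, 8, -3)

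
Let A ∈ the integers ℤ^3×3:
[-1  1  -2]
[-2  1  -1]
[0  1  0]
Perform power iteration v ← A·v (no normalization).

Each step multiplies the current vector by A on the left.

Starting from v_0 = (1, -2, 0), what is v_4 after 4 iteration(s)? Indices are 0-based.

v_0 = (1, -2, 0).
v_1 = A·v_0 = (-3, -4, -2).
v_2 = A·v_1 = (3, 4, -4).
v_3 = A·v_2 = (9, 2, 4).
v_4 = A·v_3 = (-15, -20, 2).

v_4 = (-15, -20, 2)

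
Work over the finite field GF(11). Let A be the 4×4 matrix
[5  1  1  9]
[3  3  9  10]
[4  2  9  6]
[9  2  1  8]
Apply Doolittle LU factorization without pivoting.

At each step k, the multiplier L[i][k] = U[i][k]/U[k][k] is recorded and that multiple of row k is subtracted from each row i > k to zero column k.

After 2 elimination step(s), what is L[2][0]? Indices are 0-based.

[col 0] pivot 5
  R1 -= 5*R0 → (0, 9, 4, 9)  (L[1][0] := 5)
  R2 -= 3*R0 → (0, 10, 6, 1)  (L[2][0] := 3)
  R3 -= 4*R0 → (0, 9, 8, 5)  (L[3][0] := 4)
[col 1] pivot 9
  R2 -= 6*R1 → (0, 0, 4, 2)  (L[2][1] := 6)
  R3 -= 1*R1 → (0, 0, 4, 7)  (L[3][1] := 1)

L[2][0] = 3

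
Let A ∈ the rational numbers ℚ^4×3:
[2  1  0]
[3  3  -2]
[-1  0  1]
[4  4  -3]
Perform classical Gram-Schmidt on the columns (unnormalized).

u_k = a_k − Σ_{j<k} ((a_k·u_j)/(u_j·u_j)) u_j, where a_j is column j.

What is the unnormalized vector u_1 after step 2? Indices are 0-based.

Step 1: u_0 = a_0 = (2, 3, -1, 4).
Step 2: u_1 = a_1 − (9/10)·u_0 = (-4/5, 3/10, 9/10, 2/5).

u_1 = (-4/5, 3/10, 9/10, 2/5)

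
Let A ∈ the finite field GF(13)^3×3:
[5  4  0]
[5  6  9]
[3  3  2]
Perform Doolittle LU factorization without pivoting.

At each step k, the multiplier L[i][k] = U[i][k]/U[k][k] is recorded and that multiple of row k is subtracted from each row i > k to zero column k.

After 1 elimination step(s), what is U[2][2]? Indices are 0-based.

Step 1: pivot at (0,0) is 5.
  row1 ← row1 − (1)·row0  ⇒  L[1][0]=1, U row1=(0, 2, 9)
  row2 ← row2 − (11)·row0  ⇒  L[2][0]=11, U row2=(0, 11, 2)

U[2][2] = 2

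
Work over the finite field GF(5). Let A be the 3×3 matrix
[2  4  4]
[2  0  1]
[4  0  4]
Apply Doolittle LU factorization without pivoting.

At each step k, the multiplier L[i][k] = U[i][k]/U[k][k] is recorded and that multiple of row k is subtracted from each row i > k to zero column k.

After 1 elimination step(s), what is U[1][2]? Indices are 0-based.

U[1][2] = 2

Step 1: pivot at (0,0) is 2.
  row1 ← row1 − (1)·row0  ⇒  L[1][0]=1, U row1=(0, 1, 2)
  row2 ← row2 − (2)·row0  ⇒  L[2][0]=2, U row2=(0, 2, 1)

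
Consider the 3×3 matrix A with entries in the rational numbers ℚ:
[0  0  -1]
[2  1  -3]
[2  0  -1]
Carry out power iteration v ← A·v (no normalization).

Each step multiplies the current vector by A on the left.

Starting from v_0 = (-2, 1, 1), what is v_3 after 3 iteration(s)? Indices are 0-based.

v_0 = (-2, 1, 1).
v_1 = A·v_0 = (-1, -6, -5).
v_2 = A·v_1 = (5, 7, 3).
v_3 = A·v_2 = (-3, 8, 7).

v_3 = (-3, 8, 7)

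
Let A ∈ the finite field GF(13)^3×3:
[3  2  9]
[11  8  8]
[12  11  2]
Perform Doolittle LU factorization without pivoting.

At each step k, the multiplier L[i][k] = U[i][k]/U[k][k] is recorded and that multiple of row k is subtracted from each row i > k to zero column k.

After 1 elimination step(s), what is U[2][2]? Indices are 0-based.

U[2][2] = 5

k=0: U[0][0]=3
  eliminate (1,0): mult=8, new row 1: (0, 5, 1); set L[1][0]=8
  eliminate (2,0): mult=4, new row 2: (0, 3, 5); set L[2][0]=4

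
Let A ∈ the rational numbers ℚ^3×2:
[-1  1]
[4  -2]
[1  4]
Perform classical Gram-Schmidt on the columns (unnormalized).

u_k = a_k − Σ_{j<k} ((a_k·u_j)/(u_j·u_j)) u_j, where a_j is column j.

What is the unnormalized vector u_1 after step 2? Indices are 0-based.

Step 1: u_0 = a_0 = (-1, 4, 1).
Step 2: u_1 = a_1 − (-5/18)·u_0 = (13/18, -8/9, 77/18).

u_1 = (13/18, -8/9, 77/18)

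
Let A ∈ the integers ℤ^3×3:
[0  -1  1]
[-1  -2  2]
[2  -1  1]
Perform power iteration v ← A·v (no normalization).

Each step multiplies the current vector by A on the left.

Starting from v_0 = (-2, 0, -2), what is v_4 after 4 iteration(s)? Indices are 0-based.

v_0 = (-2, 0, -2).
v_1 = A·v_0 = (-2, -2, -6).
v_2 = A·v_1 = (-4, -6, -8).
v_3 = A·v_2 = (-2, 0, -10).
v_4 = A·v_3 = (-10, -18, -14).

v_4 = (-10, -18, -14)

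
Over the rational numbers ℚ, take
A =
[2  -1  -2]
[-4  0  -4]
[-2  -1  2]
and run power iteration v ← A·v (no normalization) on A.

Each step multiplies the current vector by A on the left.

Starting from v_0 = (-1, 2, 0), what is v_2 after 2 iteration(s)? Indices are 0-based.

v_0 = (-1, 2, 0).
v_1 = A·v_0 = (-4, 4, 0).
v_2 = A·v_1 = (-12, 16, 4).

v_2 = (-12, 16, 4)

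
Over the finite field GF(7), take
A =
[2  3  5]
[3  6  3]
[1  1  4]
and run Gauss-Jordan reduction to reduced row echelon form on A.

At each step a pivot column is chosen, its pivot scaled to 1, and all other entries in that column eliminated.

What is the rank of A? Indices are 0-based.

rank = 2

[1] R0 /= 2  ⇒  (1, 5, 6)
     R1 -= 3·R0  ⇒  (0, 5, 6)
     R2 -= 1·R0  ⇒  (0, 3, 5)
[2] R1 /= 5  ⇒  (0, 1, 4)
     R0 -= 5·R1  ⇒  (1, 0, 0)
     R2 -= 3·R1  ⇒  (0, 0, 0)
column 2 empty below row 2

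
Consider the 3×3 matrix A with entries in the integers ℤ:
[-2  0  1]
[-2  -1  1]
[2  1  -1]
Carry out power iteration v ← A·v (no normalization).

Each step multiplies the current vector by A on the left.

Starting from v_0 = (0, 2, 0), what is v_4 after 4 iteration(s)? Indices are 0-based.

v_0 = (0, 2, 0).
v_1 = A·v_0 = (0, -2, 2).
v_2 = A·v_1 = (2, 4, -4).
v_3 = A·v_2 = (-8, -12, 12).
v_4 = A·v_3 = (28, 40, -40).

v_4 = (28, 40, -40)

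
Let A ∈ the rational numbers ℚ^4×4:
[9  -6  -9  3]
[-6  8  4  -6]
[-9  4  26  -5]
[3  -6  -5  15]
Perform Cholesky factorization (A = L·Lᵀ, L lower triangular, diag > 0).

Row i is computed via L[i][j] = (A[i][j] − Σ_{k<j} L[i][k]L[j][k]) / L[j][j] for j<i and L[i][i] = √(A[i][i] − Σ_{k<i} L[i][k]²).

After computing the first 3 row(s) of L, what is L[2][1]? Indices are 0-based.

L[2][1] = -1

Step 1: L[0][0] = √(9) = 3.
  L[1][0] = (-6) / L[0][0] = -2.
Step 2: L[1][1] = √(4) = 2.
  L[2][0] = (-9) / L[0][0] = -3.
  L[2][1] = (-2) / L[1][1] = -1.
Step 3: L[2][2] = √(16) = 4.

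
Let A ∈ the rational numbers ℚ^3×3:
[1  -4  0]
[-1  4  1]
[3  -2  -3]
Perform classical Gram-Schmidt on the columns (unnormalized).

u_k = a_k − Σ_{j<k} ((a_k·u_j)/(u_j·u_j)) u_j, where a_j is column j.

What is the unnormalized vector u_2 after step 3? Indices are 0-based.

u_2 = (1/2, 1/2, 0)

Step 1: u_0 = a_0 = (1, -1, 3).
Step 2: u_1 = a_1 − (-14/11)·u_0 = (-30/11, 30/11, 20/11).
Step 3: u_2 = a_2 − (-10/11)·u_0 − (-3/20)·u_1 = (1/2, 1/2, 0).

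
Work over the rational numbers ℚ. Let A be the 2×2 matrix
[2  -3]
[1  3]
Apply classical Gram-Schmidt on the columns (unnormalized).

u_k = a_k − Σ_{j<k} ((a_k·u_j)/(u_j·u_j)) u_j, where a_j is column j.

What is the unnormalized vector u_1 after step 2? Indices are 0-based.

u_1 = (-9/5, 18/5)

Step 1: u_0 = a_0 = (2, 1).
Step 2: u_1 = a_1 − (-3/5)·u_0 = (-9/5, 18/5).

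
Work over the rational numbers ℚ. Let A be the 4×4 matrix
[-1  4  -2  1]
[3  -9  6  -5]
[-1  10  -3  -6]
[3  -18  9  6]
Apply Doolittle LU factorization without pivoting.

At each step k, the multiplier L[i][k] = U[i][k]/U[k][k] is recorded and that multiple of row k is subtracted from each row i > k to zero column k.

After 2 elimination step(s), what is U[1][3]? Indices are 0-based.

U[1][3] = -2

[col 0] pivot -1
  R1 -= -3*R0 → (0, 3, 0, -2)  (L[1][0] := -3)
  R2 -= 1*R0 → (0, 6, -1, -7)  (L[2][0] := 1)
  R3 -= -3*R0 → (0, -6, 3, 9)  (L[3][0] := -3)
[col 1] pivot 3
  R2 -= 2*R1 → (0, 0, -1, -3)  (L[2][1] := 2)
  R3 -= -2*R1 → (0, 0, 3, 5)  (L[3][1] := -2)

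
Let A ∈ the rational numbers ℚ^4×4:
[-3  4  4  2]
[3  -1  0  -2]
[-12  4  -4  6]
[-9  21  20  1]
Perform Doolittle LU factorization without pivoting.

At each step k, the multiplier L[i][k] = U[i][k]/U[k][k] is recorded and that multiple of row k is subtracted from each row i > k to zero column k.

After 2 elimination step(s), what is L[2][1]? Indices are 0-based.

L[2][1] = -4

[col 0] pivot -3
  R1 -= -1*R0 → (0, 3, 4, 0)  (L[1][0] := -1)
  R2 -= 4*R0 → (0, -12, -20, -2)  (L[2][0] := 4)
  R3 -= 3*R0 → (0, 9, 8, -5)  (L[3][0] := 3)
[col 1] pivot 3
  R2 -= -4*R1 → (0, 0, -4, -2)  (L[2][1] := -4)
  R3 -= 3*R1 → (0, 0, -4, -5)  (L[3][1] := 3)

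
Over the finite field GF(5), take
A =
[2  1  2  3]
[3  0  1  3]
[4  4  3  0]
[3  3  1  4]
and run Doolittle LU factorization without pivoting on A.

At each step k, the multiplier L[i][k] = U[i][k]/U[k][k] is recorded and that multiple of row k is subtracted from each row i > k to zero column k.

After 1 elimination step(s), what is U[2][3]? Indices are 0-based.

U[2][3] = 4

k=0: U[0][0]=2
  eliminate (1,0): mult=4, new row 1: (0, 1, 3, 1); set L[1][0]=4
  eliminate (2,0): mult=2, new row 2: (0, 2, 4, 4); set L[2][0]=2
  eliminate (3,0): mult=4, new row 3: (0, 4, 3, 2); set L[3][0]=4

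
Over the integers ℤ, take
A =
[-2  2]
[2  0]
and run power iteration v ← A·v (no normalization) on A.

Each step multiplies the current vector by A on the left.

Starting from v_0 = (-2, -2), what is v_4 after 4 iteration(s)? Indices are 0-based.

v_0 = (-2, -2).
v_1 = A·v_0 = (0, -4).
v_2 = A·v_1 = (-8, 0).
v_3 = A·v_2 = (16, -16).
v_4 = A·v_3 = (-64, 32).

v_4 = (-64, 32)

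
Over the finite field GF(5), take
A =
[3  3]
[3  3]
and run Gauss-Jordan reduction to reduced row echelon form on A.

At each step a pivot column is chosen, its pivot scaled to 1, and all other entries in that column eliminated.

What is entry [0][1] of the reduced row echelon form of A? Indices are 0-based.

M[0][1] = 1

pivot(0,0)=3: scale R0 → (1, 1)
  clear (1,0): R1 −= (3)R0 → (0, 0)
col 1: no nonzero at/below row 1; advance.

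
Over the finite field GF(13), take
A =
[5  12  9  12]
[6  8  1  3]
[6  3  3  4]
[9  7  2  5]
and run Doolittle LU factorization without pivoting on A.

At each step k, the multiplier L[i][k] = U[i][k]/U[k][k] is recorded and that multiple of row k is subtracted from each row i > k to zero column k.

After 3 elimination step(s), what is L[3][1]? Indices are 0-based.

Step 1: pivot at (0,0) is 5.
  row1 ← row1 − (9)·row0  ⇒  L[1][0]=9, U row1=(0, 4, 11, 12)
  row2 ← row2 − (9)·row0  ⇒  L[2][0]=9, U row2=(0, 12, 0, 0)
  row3 ← row3 − (7)·row0  ⇒  L[3][0]=7, U row3=(0, 1, 4, 12)
Step 2: pivot at (1,1) is 4.
  row2 ← row2 − (3)·row1  ⇒  L[2][1]=3, U row2=(0, 0, 6, 3)
  row3 ← row3 − (10)·row1  ⇒  L[3][1]=10, U row3=(0, 0, 11, 9)
Step 3: pivot at (2,2) is 6.
  row3 ← row3 − (4)·row2  ⇒  L[3][2]=4, U row3=(0, 0, 0, 10)

L[3][1] = 10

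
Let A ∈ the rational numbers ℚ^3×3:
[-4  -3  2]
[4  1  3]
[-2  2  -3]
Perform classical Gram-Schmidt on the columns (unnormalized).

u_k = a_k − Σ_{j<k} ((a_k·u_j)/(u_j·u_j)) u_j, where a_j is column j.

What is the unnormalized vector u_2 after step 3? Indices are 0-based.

Step 1: u_0 = a_0 = (-4, 4, -2).
Step 2: u_1 = a_1 − (1/3)·u_0 = (-5/3, -1/3, 8/3).
Step 3: u_2 = a_2 − (5/18)·u_0 − (-37/30)·u_1 = (19/18, 133/90, 38/45).

u_2 = (19/18, 133/90, 38/45)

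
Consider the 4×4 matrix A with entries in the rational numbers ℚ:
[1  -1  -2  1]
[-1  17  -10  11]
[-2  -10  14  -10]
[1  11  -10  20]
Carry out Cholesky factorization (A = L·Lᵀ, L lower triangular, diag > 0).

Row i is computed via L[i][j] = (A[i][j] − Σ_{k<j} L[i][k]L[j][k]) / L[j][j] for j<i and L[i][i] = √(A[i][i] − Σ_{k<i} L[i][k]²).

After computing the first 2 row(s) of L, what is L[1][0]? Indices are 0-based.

L[1][0] = -1

Step 1: L[0][0] = √(1) = 1.
  L[1][0] = (-1) / L[0][0] = -1.
Step 2: L[1][1] = √(16) = 4.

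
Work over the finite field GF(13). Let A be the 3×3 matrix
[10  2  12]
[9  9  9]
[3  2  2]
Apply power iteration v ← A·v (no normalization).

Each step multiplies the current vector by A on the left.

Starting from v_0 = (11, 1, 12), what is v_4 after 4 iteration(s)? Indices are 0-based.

v_0 = (11, 1, 12).
v_1 = A·v_0 = (9, 8, 7).
v_2 = A·v_1 = (8, 8, 5).
v_3 = A·v_2 = (0, 7, 11).
v_4 = A·v_3 = (3, 6, 10).

v_4 = (3, 6, 10)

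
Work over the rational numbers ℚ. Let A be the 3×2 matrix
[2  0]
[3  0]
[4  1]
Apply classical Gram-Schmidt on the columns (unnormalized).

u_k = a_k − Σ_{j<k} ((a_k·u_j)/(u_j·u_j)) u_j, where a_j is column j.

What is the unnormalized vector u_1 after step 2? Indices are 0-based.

u_1 = (-8/29, -12/29, 13/29)

Step 1: u_0 = a_0 = (2, 3, 4).
Step 2: u_1 = a_1 − (4/29)·u_0 = (-8/29, -12/29, 13/29).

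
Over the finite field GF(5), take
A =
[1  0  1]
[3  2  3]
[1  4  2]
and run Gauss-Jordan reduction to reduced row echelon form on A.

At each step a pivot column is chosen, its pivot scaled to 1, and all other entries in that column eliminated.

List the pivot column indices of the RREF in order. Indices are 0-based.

pivot columns: 0, 1, 2

[1] R0 /= 1  ⇒  (1, 0, 1)
     R1 -= 3·R0  ⇒  (0, 2, 0)
     R2 -= 1·R0  ⇒  (0, 4, 1)
[2] R1 /= 2  ⇒  (0, 1, 0)
     R2 -= 4·R1  ⇒  (0, 0, 1)
[3] R2 /= 1  ⇒  (0, 0, 1)
     R0 -= 1·R2  ⇒  (1, 0, 0)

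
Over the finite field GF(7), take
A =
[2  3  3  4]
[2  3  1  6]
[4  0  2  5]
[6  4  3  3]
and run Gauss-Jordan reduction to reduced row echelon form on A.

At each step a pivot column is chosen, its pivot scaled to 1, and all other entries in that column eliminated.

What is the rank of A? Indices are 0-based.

pivot(0,0)=2: scale R0 → (1, 5, 5, 2)
  clear (1,0): R1 −= (2)R0 → (0, 0, 5, 2)
  clear (2,0): R2 −= (4)R0 → (0, 1, 3, 4)
  clear (3,0): R3 −= (6)R0 → (0, 2, 1, 5)
pivot(1,1): swap R1↔R2
pivot(1,1)=1: scale R1 → (0, 1, 3, 4)
  clear (0,1): R0 −= (5)R1 → (1, 0, 4, 3)
  clear (3,1): R3 −= (2)R1 → (0, 0, 2, 4)
pivot(2,2)=5: scale R2 → (0, 0, 1, 6)
  clear (0,2): R0 −= (4)R2 → (1, 0, 0, 0)
  clear (1,2): R1 −= (3)R2 → (0, 1, 0, 0)
  clear (3,2): R3 −= (2)R2 → (0, 0, 0, 6)
pivot(3,3)=6: scale R3 → (0, 0, 0, 1)
  clear (2,3): R2 −= (6)R3 → (0, 0, 1, 0)

rank = 4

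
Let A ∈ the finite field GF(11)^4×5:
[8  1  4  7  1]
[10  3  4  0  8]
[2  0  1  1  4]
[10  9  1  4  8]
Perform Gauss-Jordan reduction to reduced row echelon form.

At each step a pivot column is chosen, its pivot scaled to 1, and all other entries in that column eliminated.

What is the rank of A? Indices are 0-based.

[1] R0 /= 8  ⇒  (1, 7, 6, 5, 7)
     R1 -= 10·R0  ⇒  (0, 10, 10, 5, 4)
     R2 -= 2·R0  ⇒  (0, 8, 0, 2, 1)
     R3 -= 10·R0  ⇒  (0, 5, 7, 9, 4)
[2] R1 /= 10  ⇒  (0, 1, 1, 6, 7)
     R0 -= 7·R1  ⇒  (1, 0, 10, 7, 2)
     R2 -= 8·R1  ⇒  (0, 0, 3, 9, 0)
     R3 -= 5·R1  ⇒  (0, 0, 2, 1, 2)
[3] R2 /= 3  ⇒  (0, 0, 1, 3, 0)
     R0 -= 10·R2  ⇒  (1, 0, 0, 10, 2)
     R1 -= 1·R2  ⇒  (0, 1, 0, 3, 7)
     R3 -= 2·R2  ⇒  (0, 0, 0, 6, 2)
[4] R3 /= 6  ⇒  (0, 0, 0, 1, 4)
     R0 -= 10·R3  ⇒  (1, 0, 0, 0, 6)
     R1 -= 3·R3  ⇒  (0, 1, 0, 0, 6)
     R2 -= 3·R3  ⇒  (0, 0, 1, 0, 10)

rank = 4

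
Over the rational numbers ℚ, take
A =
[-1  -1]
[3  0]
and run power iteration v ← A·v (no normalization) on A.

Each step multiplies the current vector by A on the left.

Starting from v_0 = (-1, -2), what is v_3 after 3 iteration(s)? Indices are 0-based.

v_3 = (-9, 0)

v_0 = (-1, -2).
v_1 = A·v_0 = (3, -3).
v_2 = A·v_1 = (0, 9).
v_3 = A·v_2 = (-9, 0).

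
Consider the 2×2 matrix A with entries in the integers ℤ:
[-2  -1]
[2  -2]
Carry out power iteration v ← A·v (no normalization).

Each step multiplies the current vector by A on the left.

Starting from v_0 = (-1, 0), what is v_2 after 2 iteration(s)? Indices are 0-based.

v_0 = (-1, 0).
v_1 = A·v_0 = (2, -2).
v_2 = A·v_1 = (-2, 8).

v_2 = (-2, 8)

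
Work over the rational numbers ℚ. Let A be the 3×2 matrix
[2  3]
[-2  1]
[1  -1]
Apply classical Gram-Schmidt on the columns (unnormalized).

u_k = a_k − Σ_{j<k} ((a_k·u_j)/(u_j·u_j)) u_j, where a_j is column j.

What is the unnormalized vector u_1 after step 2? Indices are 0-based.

u_1 = (7/3, 5/3, -4/3)

Step 1: u_0 = a_0 = (2, -2, 1).
Step 2: u_1 = a_1 − (1/3)·u_0 = (7/3, 5/3, -4/3).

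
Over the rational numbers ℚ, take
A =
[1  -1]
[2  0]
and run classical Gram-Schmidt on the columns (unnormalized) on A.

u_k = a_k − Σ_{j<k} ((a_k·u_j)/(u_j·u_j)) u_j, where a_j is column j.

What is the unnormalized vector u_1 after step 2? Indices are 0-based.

Step 1: u_0 = a_0 = (1, 2).
Step 2: u_1 = a_1 − (-1/5)·u_0 = (-4/5, 2/5).

u_1 = (-4/5, 2/5)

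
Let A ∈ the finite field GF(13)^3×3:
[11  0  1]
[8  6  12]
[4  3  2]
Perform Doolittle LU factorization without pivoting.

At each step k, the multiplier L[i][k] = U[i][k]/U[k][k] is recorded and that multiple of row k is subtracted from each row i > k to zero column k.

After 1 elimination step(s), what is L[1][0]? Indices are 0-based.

k=0: U[0][0]=11
  eliminate (1,0): mult=9, new row 1: (0, 6, 3); set L[1][0]=9
  eliminate (2,0): mult=11, new row 2: (0, 3, 4); set L[2][0]=11

L[1][0] = 9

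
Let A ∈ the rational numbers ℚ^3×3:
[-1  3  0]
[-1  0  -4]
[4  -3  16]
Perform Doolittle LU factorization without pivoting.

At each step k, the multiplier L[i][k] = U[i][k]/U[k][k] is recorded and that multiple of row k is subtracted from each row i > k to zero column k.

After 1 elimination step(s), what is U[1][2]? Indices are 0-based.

U[1][2] = -4

Step 1: pivot at (0,0) is -1.
  row1 ← row1 − (1)·row0  ⇒  L[1][0]=1, U row1=(0, -3, -4)
  row2 ← row2 − (-4)·row0  ⇒  L[2][0]=-4, U row2=(0, 9, 16)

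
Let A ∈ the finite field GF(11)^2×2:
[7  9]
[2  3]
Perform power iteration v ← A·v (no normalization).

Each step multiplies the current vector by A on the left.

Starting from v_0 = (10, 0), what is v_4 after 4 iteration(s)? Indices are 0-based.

v_0 = (10, 0).
v_1 = A·v_0 = (4, 9).
v_2 = A·v_1 = (10, 2).
v_3 = A·v_2 = (0, 4).
v_4 = A·v_3 = (3, 1).

v_4 = (3, 1)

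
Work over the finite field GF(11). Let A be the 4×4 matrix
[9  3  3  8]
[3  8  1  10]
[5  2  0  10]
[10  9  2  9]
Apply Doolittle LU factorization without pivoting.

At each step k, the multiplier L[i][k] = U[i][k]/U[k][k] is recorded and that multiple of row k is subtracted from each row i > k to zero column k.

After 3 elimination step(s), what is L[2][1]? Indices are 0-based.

k=0: U[0][0]=9
  eliminate (1,0): mult=4, new row 1: (0, 7, 0, 0); set L[1][0]=4
  eliminate (2,0): mult=3, new row 2: (0, 4, 2, 8); set L[2][0]=3
  eliminate (3,0): mult=6, new row 3: (0, 2, 6, 5); set L[3][0]=6
k=1: U[1][1]=7
  eliminate (2,1): mult=10, new row 2: (0, 0, 2, 8); set L[2][1]=10
  eliminate (3,1): mult=5, new row 3: (0, 0, 6, 5); set L[3][1]=5
k=2: U[2][2]=2
  eliminate (3,2): mult=3, new row 3: (0, 0, 0, 3); set L[3][2]=3

L[2][1] = 10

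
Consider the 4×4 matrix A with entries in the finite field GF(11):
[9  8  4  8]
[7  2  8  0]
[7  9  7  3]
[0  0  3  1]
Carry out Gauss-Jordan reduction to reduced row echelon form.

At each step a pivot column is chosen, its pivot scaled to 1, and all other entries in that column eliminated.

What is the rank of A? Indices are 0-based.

rank = 4

step 1: normalize row 0 (÷9) = (1, 7, 9, 7)
  row 1: subtract 7×row0 = (0, 8, 0, 6)
  row 2: subtract 7×row0 = (0, 4, 10, 9)
step 2: normalize row 1 (÷8) = (0, 1, 0, 9)
  row 0: subtract 7×row1 = (1, 0, 9, 10)
  row 2: subtract 4×row1 = (0, 0, 10, 6)
step 3: normalize row 2 (÷10) = (0, 0, 1, 5)
  row 0: subtract 9×row2 = (1, 0, 0, 9)
  row 3: subtract 3×row2 = (0, 0, 0, 8)
step 4: normalize row 3 (÷8) = (0, 0, 0, 1)
  row 0: subtract 9×row3 = (1, 0, 0, 0)
  row 1: subtract 9×row3 = (0, 1, 0, 0)
  row 2: subtract 5×row3 = (0, 0, 1, 0)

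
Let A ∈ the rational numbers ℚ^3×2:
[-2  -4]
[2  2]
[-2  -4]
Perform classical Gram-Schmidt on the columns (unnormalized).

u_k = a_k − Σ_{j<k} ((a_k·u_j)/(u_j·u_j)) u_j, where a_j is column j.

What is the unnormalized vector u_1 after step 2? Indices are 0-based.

u_1 = (-2/3, -4/3, -2/3)

Step 1: u_0 = a_0 = (-2, 2, -2).
Step 2: u_1 = a_1 − (5/3)·u_0 = (-2/3, -4/3, -2/3).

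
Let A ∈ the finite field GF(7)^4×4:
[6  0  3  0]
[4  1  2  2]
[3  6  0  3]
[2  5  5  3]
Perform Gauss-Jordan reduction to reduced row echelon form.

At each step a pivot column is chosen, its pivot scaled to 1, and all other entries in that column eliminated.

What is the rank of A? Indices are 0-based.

rank = 4

[1] R0 /= 6  ⇒  (1, 0, 4, 0)
     R1 -= 4·R0  ⇒  (0, 1, 0, 2)
     R2 -= 3·R0  ⇒  (0, 6, 2, 3)
     R3 -= 2·R0  ⇒  (0, 5, 4, 3)
[2] R1 /= 1  ⇒  (0, 1, 0, 2)
     R2 -= 6·R1  ⇒  (0, 0, 2, 5)
     R3 -= 5·R1  ⇒  (0, 0, 4, 0)
[3] R2 /= 2  ⇒  (0, 0, 1, 6)
     R0 -= 4·R2  ⇒  (1, 0, 0, 4)
     R3 -= 4·R2  ⇒  (0, 0, 0, 4)
[4] R3 /= 4  ⇒  (0, 0, 0, 1)
     R0 -= 4·R3  ⇒  (1, 0, 0, 0)
     R1 -= 2·R3  ⇒  (0, 1, 0, 0)
     R2 -= 6·R3  ⇒  (0, 0, 1, 0)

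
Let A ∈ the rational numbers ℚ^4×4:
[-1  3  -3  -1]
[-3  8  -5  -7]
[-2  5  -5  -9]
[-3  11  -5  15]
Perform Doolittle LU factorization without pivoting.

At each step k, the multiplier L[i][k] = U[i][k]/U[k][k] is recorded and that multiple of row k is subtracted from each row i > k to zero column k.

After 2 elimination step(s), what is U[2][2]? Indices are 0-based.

k=0: U[0][0]=-1
  eliminate (1,0): mult=3, new row 1: (0, -1, 4, -4); set L[1][0]=3
  eliminate (2,0): mult=2, new row 2: (0, -1, 1, -7); set L[2][0]=2
  eliminate (3,0): mult=3, new row 3: (0, 2, 4, 18); set L[3][0]=3
k=1: U[1][1]=-1
  eliminate (2,1): mult=1, new row 2: (0, 0, -3, -3); set L[2][1]=1
  eliminate (3,1): mult=-2, new row 3: (0, 0, 12, 10); set L[3][1]=-2

U[2][2] = -3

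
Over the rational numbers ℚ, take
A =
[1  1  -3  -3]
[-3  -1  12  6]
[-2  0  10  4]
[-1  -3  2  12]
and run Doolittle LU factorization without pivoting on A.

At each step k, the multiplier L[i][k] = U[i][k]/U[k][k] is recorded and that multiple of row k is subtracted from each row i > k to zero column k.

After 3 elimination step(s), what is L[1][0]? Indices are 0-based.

[col 0] pivot 1
  R1 -= -3*R0 → (0, 2, 3, -3)  (L[1][0] := -3)
  R2 -= -2*R0 → (0, 2, 4, -2)  (L[2][0] := -2)
  R3 -= -1*R0 → (0, -2, -1, 9)  (L[3][0] := -1)
[col 1] pivot 2
  R2 -= 1*R1 → (0, 0, 1, 1)  (L[2][1] := 1)
  R3 -= -1*R1 → (0, 0, 2, 6)  (L[3][1] := -1)
[col 2] pivot 1
  R3 -= 2*R2 → (0, 0, 0, 4)  (L[3][2] := 2)

L[1][0] = -3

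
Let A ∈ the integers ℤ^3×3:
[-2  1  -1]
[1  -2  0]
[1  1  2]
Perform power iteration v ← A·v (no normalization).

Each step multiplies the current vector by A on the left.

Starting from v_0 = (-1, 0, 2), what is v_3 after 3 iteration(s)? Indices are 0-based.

v_0 = (-1, 0, 2).
v_1 = A·v_0 = (0, -1, 3).
v_2 = A·v_1 = (-4, 2, 5).
v_3 = A·v_2 = (5, -8, 8).

v_3 = (5, -8, 8)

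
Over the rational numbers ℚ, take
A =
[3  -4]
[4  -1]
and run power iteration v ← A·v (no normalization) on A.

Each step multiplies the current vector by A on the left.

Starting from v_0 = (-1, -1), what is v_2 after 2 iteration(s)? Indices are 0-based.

v_2 = (15, 7)

v_0 = (-1, -1).
v_1 = A·v_0 = (1, -3).
v_2 = A·v_1 = (15, 7).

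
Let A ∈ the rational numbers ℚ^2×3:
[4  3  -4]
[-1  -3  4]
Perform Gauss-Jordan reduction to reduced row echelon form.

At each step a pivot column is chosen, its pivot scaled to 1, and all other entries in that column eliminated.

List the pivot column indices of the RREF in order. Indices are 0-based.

pivot columns: 0, 1

step 1: normalize row 0 (÷4) = (1, 3/4, -1)
  row 1: subtract -1×row0 = (0, -9/4, 3)
step 2: normalize row 1 (÷-9/4) = (0, 1, -4/3)
  row 0: subtract 3/4×row1 = (1, 0, 0)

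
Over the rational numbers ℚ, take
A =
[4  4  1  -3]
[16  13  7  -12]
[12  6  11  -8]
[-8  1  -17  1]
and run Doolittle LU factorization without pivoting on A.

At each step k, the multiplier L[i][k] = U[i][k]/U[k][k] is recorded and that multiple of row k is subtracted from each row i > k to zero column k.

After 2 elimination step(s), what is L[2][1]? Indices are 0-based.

L[2][1] = 2

[col 0] pivot 4
  R1 -= 4*R0 → (0, -3, 3, 0)  (L[1][0] := 4)
  R2 -= 3*R0 → (0, -6, 8, 1)  (L[2][0] := 3)
  R3 -= -2*R0 → (0, 9, -15, -5)  (L[3][0] := -2)
[col 1] pivot -3
  R2 -= 2*R1 → (0, 0, 2, 1)  (L[2][1] := 2)
  R3 -= -3*R1 → (0, 0, -6, -5)  (L[3][1] := -3)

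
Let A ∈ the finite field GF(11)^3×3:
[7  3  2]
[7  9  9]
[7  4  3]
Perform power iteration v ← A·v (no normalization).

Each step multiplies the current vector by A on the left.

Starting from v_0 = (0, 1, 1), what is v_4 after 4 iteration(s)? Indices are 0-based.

v_0 = (0, 1, 1).
v_1 = A·v_0 = (5, 7, 7).
v_2 = A·v_1 = (4, 7, 7).
v_3 = A·v_2 = (8, 0, 0).
v_4 = A·v_3 = (1, 1, 1).

v_4 = (1, 1, 1)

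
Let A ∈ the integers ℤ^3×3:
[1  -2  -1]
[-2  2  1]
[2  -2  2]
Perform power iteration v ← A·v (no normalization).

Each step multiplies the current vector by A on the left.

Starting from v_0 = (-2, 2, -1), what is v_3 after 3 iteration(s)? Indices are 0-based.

v_3 = (7, 2, -134)

v_0 = (-2, 2, -1).
v_1 = A·v_0 = (-5, 7, -10).
v_2 = A·v_1 = (-9, 14, -44).
v_3 = A·v_2 = (7, 2, -134).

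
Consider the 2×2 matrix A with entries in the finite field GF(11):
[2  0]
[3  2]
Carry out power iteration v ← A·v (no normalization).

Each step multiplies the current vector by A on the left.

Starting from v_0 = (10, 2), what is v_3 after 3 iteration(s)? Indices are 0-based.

v_3 = (3, 2)

v_0 = (10, 2).
v_1 = A·v_0 = (9, 1).
v_2 = A·v_1 = (7, 7).
v_3 = A·v_2 = (3, 2).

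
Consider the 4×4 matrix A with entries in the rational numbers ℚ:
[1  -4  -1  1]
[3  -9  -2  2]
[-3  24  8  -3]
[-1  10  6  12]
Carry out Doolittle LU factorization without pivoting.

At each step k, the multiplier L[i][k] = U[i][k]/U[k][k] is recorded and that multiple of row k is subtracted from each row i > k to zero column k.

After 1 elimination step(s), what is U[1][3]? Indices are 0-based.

U[1][3] = -1

Step 1: pivot at (0,0) is 1.
  row1 ← row1 − (3)·row0  ⇒  L[1][0]=3, U row1=(0, 3, 1, -1)
  row2 ← row2 − (-3)·row0  ⇒  L[2][0]=-3, U row2=(0, 12, 5, 0)
  row3 ← row3 − (-1)·row0  ⇒  L[3][0]=-1, U row3=(0, 6, 5, 13)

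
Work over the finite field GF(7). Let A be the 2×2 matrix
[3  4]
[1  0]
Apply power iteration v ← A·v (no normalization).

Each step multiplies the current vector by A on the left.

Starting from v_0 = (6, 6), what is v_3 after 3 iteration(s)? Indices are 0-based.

v_3 = (2, 3)

v_0 = (6, 6).
v_1 = A·v_0 = (0, 6).
v_2 = A·v_1 = (3, 0).
v_3 = A·v_2 = (2, 3).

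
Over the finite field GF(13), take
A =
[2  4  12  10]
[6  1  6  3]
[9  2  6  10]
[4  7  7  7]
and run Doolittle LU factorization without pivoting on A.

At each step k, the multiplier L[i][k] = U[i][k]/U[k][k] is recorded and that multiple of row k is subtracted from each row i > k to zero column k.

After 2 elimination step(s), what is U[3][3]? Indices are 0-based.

U[3][3] = 6

Step 1: pivot at (0,0) is 2.
  row1 ← row1 − (3)·row0  ⇒  L[1][0]=3, U row1=(0, 2, 9, 12)
  row2 ← row2 − (11)·row0  ⇒  L[2][0]=11, U row2=(0, 10, 4, 4)
  row3 ← row3 − (2)·row0  ⇒  L[3][0]=2, U row3=(0, 12, 9, 0)
Step 2: pivot at (1,1) is 2.
  row2 ← row2 − (5)·row1  ⇒  L[2][1]=5, U row2=(0, 0, 11, 9)
  row3 ← row3 − (6)·row1  ⇒  L[3][1]=6, U row3=(0, 0, 7, 6)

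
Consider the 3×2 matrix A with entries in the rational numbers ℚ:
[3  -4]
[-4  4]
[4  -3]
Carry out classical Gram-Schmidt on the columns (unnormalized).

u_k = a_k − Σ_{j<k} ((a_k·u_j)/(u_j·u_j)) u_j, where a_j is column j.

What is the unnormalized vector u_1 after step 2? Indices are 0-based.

u_1 = (-44/41, 4/41, 37/41)

Step 1: u_0 = a_0 = (3, -4, 4).
Step 2: u_1 = a_1 − (-40/41)·u_0 = (-44/41, 4/41, 37/41).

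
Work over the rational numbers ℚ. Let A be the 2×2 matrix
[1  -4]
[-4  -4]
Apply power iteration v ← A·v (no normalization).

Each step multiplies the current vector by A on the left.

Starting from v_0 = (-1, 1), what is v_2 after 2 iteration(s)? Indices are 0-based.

v_2 = (-5, 20)

v_0 = (-1, 1).
v_1 = A·v_0 = (-5, 0).
v_2 = A·v_1 = (-5, 20).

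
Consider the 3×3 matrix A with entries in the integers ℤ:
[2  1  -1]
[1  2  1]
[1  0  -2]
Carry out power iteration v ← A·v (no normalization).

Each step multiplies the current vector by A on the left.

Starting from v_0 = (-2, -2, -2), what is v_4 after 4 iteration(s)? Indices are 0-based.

v_4 = (-152, -172, -42)

v_0 = (-2, -2, -2).
v_1 = A·v_0 = (-4, -8, 2).
v_2 = A·v_1 = (-18, -18, -8).
v_3 = A·v_2 = (-46, -62, -2).
v_4 = A·v_3 = (-152, -172, -42).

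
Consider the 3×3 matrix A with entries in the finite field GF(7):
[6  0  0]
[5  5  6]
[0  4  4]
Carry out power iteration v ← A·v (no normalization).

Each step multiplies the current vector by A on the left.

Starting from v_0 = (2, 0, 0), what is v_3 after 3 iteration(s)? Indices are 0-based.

v_0 = (2, 0, 0).
v_1 = A·v_0 = (5, 3, 0).
v_2 = A·v_1 = (2, 5, 5).
v_3 = A·v_2 = (5, 2, 5).

v_3 = (5, 2, 5)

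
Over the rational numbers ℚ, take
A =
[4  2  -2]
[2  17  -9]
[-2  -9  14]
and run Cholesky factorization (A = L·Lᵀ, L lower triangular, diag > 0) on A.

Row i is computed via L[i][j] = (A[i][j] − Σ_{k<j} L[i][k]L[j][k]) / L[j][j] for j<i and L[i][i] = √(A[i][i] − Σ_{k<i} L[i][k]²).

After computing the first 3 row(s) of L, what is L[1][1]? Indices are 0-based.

Step 1: L[0][0] = √(4) = 2.
  L[1][0] = (2) / L[0][0] = 1.
Step 2: L[1][1] = √(16) = 4.
  L[2][0] = (-2) / L[0][0] = -1.
  L[2][1] = (-8) / L[1][1] = -2.
Step 3: L[2][2] = √(9) = 3.

L[1][1] = 4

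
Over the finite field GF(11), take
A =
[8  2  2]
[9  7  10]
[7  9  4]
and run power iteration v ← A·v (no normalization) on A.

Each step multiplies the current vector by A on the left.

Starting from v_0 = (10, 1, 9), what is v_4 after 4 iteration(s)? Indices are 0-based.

v_0 = (10, 1, 9).
v_1 = A·v_0 = (1, 0, 5).
v_2 = A·v_1 = (7, 4, 5).
v_3 = A·v_2 = (8, 9, 6).
v_4 = A·v_3 = (6, 8, 7).

v_4 = (6, 8, 7)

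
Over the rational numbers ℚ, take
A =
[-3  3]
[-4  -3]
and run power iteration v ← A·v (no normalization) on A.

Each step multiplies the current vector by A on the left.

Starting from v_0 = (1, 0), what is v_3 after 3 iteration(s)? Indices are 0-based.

v_0 = (1, 0).
v_1 = A·v_0 = (-3, -4).
v_2 = A·v_1 = (-3, 24).
v_3 = A·v_2 = (81, -60).

v_3 = (81, -60)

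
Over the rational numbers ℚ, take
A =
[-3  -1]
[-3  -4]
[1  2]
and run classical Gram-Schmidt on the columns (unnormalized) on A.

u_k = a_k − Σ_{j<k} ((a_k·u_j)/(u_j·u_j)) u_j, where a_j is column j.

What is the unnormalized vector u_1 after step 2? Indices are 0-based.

Step 1: u_0 = a_0 = (-3, -3, 1).
Step 2: u_1 = a_1 − (17/19)·u_0 = (32/19, -25/19, 21/19).

u_1 = (32/19, -25/19, 21/19)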